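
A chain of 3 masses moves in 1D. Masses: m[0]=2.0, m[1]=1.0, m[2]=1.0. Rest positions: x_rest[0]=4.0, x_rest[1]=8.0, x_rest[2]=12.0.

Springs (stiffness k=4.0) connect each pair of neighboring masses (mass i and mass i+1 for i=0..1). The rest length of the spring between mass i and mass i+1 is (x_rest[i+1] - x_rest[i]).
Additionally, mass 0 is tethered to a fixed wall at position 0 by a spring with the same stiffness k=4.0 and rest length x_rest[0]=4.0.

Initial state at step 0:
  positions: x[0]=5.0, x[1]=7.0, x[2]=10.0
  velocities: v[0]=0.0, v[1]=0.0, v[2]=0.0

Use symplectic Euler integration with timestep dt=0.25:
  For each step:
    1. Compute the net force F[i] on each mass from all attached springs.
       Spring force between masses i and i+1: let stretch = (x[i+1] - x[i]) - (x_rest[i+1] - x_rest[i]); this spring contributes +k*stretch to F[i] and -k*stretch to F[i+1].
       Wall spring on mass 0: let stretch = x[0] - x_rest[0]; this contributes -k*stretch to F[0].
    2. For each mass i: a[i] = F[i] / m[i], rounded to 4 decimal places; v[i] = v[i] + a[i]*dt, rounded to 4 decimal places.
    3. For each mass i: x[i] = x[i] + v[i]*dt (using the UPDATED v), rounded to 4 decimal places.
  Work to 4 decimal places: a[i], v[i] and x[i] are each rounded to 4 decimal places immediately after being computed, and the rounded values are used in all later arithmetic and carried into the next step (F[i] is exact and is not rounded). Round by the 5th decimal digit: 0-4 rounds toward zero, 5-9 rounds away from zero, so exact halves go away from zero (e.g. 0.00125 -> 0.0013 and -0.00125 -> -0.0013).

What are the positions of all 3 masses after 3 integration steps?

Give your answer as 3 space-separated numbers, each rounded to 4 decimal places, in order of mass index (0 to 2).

Answer: 3.3242 7.8282 11.4610

Derivation:
Step 0: x=[5.0000 7.0000 10.0000] v=[0.0000 0.0000 0.0000]
Step 1: x=[4.6250 7.2500 10.2500] v=[-1.5000 1.0000 1.0000]
Step 2: x=[4.0000 7.5938 10.7500] v=[-2.5000 1.3750 2.0000]
Step 3: x=[3.3242 7.8282 11.4610] v=[-2.7031 0.9374 2.8438]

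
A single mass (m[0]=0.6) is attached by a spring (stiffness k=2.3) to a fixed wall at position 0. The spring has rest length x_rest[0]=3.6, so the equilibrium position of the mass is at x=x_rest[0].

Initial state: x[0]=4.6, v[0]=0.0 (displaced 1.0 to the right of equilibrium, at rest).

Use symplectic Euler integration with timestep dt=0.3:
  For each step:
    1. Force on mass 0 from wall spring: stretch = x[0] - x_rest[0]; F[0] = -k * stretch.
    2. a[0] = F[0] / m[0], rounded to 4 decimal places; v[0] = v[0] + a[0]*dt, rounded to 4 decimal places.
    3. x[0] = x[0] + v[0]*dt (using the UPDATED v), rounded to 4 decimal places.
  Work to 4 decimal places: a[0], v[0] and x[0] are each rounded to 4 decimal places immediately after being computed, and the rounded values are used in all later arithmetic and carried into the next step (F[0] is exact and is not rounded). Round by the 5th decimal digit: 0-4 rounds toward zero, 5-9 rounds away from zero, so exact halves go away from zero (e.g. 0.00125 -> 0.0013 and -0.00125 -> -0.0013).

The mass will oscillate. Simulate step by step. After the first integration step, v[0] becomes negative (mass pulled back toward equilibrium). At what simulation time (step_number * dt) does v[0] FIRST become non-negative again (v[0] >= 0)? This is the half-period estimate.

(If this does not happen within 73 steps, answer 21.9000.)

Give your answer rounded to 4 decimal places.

Answer: 1.8000

Derivation:
Step 0: x=[4.6000] v=[0.0000]
Step 1: x=[4.2550] v=[-1.1500]
Step 2: x=[3.6840] v=[-1.9032]
Step 3: x=[3.0841] v=[-1.9998]
Step 4: x=[2.6622] v=[-1.4065]
Step 5: x=[2.5638] v=[-0.3280]
Step 6: x=[2.8229] v=[0.8636]
First v>=0 after going negative at step 6, time=1.8000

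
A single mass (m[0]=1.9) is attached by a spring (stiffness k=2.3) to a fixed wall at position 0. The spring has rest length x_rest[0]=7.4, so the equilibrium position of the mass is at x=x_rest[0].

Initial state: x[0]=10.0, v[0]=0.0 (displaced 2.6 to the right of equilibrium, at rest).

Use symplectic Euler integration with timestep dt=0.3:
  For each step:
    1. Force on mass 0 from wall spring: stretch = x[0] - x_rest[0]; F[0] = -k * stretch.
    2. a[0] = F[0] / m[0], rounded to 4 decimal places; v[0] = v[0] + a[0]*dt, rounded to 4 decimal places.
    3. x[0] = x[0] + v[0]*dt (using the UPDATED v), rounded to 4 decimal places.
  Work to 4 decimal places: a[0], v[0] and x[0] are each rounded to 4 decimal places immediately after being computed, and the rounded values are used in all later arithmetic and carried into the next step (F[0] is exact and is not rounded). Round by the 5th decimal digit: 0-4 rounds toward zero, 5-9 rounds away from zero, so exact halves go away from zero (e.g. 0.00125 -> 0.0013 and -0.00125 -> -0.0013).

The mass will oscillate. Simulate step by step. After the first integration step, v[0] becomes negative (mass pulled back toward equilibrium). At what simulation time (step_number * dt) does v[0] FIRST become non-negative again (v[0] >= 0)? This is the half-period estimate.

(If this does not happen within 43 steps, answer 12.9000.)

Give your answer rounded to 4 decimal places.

Answer: 3.0000

Derivation:
Step 0: x=[10.0000] v=[0.0000]
Step 1: x=[9.7167] v=[-0.9442]
Step 2: x=[9.1811] v=[-1.7855]
Step 3: x=[8.4514] v=[-2.4323]
Step 4: x=[7.6072] v=[-2.8141]
Step 5: x=[6.7404] v=[-2.8893]
Step 6: x=[5.9455] v=[-2.6498]
Step 7: x=[5.3090] v=[-2.1216]
Step 8: x=[4.9003] v=[-1.3622]
Step 9: x=[4.7640] v=[-0.4544]
Step 10: x=[4.9149] v=[0.5029]
First v>=0 after going negative at step 10, time=3.0000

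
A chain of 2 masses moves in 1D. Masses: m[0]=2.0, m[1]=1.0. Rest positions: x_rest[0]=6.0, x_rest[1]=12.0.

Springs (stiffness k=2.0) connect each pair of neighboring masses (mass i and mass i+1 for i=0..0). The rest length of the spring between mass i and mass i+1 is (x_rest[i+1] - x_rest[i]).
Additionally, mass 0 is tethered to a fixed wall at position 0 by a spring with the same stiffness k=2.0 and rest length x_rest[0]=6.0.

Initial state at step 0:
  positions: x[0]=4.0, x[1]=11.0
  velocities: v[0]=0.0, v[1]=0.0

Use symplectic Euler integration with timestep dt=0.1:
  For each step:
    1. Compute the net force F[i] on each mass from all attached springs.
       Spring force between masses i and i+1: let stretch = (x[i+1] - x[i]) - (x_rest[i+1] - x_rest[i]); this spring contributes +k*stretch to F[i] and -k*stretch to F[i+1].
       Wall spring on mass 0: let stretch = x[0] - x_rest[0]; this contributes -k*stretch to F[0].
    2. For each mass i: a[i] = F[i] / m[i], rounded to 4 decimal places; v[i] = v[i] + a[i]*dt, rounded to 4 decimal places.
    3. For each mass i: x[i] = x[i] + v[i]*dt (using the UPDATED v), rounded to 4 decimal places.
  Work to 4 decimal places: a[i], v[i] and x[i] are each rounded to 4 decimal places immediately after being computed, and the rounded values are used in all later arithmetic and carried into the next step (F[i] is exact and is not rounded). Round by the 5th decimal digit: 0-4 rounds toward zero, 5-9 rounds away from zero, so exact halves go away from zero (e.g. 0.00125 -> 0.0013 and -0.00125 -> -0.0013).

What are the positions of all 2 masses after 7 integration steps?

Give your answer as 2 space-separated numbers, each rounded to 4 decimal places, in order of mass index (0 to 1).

Answer: 4.7445 10.5587

Derivation:
Step 0: x=[4.0000 11.0000] v=[0.0000 0.0000]
Step 1: x=[4.0300 10.9800] v=[0.3000 -0.2000]
Step 2: x=[4.0892 10.9410] v=[0.5920 -0.3900]
Step 3: x=[4.1760 10.8850] v=[0.8683 -0.5604]
Step 4: x=[4.2882 10.8148] v=[1.1216 -0.7022]
Step 5: x=[4.4227 10.7341] v=[1.3454 -0.8075]
Step 6: x=[4.5761 10.6471] v=[1.5343 -0.8698]
Step 7: x=[4.7445 10.5587] v=[1.6838 -0.8840]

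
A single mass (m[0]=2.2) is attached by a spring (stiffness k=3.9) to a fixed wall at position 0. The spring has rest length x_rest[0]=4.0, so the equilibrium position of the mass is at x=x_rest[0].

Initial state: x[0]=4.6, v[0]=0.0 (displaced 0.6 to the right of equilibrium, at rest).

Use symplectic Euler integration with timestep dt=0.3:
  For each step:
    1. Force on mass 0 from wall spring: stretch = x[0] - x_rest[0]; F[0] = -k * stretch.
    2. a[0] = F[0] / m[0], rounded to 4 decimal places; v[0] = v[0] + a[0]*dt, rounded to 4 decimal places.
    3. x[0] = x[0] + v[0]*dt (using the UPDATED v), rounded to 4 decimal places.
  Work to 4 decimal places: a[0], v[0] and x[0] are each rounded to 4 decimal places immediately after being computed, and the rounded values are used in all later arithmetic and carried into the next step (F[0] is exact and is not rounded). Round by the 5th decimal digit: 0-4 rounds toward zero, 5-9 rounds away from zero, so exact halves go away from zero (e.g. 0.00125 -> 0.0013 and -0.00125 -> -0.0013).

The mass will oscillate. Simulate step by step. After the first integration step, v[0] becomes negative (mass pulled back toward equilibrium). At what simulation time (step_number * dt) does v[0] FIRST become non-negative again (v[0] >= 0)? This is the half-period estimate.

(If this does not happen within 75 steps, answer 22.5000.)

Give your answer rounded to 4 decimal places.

Step 0: x=[4.6000] v=[0.0000]
Step 1: x=[4.5043] v=[-0.3191]
Step 2: x=[4.3281] v=[-0.5873]
Step 3: x=[4.0996] v=[-0.7618]
Step 4: x=[3.8552] v=[-0.8148]
Step 5: x=[3.6339] v=[-0.7378]
Step 6: x=[3.4710] v=[-0.5431]
Step 7: x=[3.3925] v=[-0.2618]
Step 8: x=[3.4109] v=[0.0613]
First v>=0 after going negative at step 8, time=2.4000

Answer: 2.4000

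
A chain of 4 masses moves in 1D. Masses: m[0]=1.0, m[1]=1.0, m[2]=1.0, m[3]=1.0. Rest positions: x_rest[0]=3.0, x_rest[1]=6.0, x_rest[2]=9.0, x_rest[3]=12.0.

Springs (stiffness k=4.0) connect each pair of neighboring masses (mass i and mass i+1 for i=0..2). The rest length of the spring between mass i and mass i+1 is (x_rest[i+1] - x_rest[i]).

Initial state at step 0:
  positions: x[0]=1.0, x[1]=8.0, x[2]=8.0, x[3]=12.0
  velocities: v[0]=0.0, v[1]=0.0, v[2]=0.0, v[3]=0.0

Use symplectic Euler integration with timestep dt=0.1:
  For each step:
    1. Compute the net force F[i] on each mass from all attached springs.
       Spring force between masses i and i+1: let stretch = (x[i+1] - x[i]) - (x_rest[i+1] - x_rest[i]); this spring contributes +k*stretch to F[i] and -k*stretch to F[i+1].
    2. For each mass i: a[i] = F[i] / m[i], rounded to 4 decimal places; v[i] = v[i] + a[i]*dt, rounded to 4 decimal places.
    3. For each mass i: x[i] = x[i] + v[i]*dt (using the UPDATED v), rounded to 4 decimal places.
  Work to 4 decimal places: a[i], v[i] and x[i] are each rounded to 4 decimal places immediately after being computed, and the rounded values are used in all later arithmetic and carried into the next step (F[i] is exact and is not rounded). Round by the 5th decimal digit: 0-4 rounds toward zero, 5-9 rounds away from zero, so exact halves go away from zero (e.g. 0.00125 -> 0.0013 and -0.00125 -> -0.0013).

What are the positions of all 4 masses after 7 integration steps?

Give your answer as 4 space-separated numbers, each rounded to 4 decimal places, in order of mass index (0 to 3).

Answer: 3.6642 3.7347 9.9635 11.6376

Derivation:
Step 0: x=[1.0000 8.0000 8.0000 12.0000] v=[0.0000 0.0000 0.0000 0.0000]
Step 1: x=[1.1600 7.7200 8.1600 11.9600] v=[1.6000 -2.8000 1.6000 -0.4000]
Step 2: x=[1.4624 7.1952 8.4544 11.8880] v=[3.0240 -5.2480 2.9440 -0.7200]
Step 3: x=[1.8741 6.4915 8.8358 11.7987] v=[4.1171 -7.0374 3.8138 -0.8934]
Step 4: x=[2.3505 5.6968 9.2419 11.7108] v=[4.7641 -7.9466 4.0612 -0.8786]
Step 5: x=[2.8408 4.9101 9.6050 11.6442] v=[4.9026 -7.8671 3.6307 -0.6662]
Step 6: x=[3.2938 4.2284 9.8618 11.6160] v=[4.5303 -6.8169 2.5684 -0.2819]
Step 7: x=[3.6642 3.7347 9.9635 11.6376] v=[3.7041 -4.9374 1.0167 0.2164]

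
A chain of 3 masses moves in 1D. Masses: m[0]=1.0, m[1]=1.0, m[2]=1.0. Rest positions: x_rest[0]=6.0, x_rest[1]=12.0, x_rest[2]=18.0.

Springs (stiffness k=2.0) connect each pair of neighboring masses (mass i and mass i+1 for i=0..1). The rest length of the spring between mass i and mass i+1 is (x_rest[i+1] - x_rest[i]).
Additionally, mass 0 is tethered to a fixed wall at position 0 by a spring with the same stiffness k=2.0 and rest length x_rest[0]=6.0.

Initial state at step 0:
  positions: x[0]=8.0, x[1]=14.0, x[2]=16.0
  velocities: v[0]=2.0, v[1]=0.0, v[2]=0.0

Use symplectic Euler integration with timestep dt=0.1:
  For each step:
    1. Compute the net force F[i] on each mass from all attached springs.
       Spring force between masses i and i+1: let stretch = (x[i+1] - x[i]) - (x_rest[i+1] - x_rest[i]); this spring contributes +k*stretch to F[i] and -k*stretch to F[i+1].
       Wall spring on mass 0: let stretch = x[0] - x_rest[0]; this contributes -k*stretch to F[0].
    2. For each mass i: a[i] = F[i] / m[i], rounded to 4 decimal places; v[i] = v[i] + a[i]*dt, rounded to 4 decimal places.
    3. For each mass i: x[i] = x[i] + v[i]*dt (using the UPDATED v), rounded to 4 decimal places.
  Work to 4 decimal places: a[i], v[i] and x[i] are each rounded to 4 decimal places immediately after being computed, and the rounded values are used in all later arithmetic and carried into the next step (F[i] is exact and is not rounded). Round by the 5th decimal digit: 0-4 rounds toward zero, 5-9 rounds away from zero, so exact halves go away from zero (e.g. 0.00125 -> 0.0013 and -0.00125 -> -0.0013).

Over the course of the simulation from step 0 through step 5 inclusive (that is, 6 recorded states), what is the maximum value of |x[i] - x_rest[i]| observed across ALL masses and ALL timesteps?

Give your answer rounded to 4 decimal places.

Step 0: x=[8.0000 14.0000 16.0000] v=[2.0000 0.0000 0.0000]
Step 1: x=[8.1600 13.9200 16.0800] v=[1.6000 -0.8000 0.8000]
Step 2: x=[8.2720 13.7680 16.2368] v=[1.1200 -1.5200 1.5680]
Step 3: x=[8.3285 13.5555 16.4642] v=[0.5648 -2.1254 2.2742]
Step 4: x=[8.3230 13.2966 16.7535] v=[-0.0555 -2.5891 2.8925]
Step 5: x=[8.2505 13.0074 17.0936] v=[-0.7254 -2.8924 3.4011]
Max displacement = 2.3285

Answer: 2.3285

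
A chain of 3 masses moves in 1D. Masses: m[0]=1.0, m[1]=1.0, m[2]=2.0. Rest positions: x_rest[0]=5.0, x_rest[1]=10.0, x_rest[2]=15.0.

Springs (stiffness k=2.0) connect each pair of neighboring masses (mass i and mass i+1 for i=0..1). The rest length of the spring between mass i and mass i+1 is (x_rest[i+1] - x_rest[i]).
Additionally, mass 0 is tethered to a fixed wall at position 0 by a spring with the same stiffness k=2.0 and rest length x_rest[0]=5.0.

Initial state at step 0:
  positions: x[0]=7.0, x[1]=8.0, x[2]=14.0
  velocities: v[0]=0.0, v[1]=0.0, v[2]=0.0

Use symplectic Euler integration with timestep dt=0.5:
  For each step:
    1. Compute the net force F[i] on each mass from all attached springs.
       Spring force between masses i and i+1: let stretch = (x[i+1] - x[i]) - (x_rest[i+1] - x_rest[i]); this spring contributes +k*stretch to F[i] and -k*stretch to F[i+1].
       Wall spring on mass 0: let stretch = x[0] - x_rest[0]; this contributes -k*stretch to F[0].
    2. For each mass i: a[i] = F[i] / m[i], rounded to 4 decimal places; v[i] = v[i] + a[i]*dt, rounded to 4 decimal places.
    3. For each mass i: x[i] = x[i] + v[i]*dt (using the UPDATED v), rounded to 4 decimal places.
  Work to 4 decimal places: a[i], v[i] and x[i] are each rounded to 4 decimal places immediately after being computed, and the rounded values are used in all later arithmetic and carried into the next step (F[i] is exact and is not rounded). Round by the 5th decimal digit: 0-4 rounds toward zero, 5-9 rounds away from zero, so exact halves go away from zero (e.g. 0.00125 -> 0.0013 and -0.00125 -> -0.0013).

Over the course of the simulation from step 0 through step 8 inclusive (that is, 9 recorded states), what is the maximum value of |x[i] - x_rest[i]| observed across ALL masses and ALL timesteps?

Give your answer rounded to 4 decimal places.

Step 0: x=[7.0000 8.0000 14.0000] v=[0.0000 0.0000 0.0000]
Step 1: x=[4.0000 10.5000 13.7500] v=[-6.0000 5.0000 -0.5000]
Step 2: x=[2.2500 11.3750 13.9375] v=[-3.5000 1.7500 0.3750]
Step 3: x=[3.9375 8.9688 14.7344] v=[3.3750 -4.8125 1.5938]
Step 4: x=[6.1719 6.9297 15.3399] v=[4.4688 -4.0782 1.2110]
Step 5: x=[5.6993 8.7168 15.0929] v=[-0.9453 3.5742 -0.4941]
Step 6: x=[3.8858 12.1832 14.5018] v=[-3.6271 6.9328 -1.1822]
Step 7: x=[4.2781 12.6602 14.5811] v=[0.7845 0.9540 0.1585]
Step 8: x=[6.7224 9.9066 15.4302] v=[4.8885 -5.5072 1.6981]
Max displacement = 3.0703

Answer: 3.0703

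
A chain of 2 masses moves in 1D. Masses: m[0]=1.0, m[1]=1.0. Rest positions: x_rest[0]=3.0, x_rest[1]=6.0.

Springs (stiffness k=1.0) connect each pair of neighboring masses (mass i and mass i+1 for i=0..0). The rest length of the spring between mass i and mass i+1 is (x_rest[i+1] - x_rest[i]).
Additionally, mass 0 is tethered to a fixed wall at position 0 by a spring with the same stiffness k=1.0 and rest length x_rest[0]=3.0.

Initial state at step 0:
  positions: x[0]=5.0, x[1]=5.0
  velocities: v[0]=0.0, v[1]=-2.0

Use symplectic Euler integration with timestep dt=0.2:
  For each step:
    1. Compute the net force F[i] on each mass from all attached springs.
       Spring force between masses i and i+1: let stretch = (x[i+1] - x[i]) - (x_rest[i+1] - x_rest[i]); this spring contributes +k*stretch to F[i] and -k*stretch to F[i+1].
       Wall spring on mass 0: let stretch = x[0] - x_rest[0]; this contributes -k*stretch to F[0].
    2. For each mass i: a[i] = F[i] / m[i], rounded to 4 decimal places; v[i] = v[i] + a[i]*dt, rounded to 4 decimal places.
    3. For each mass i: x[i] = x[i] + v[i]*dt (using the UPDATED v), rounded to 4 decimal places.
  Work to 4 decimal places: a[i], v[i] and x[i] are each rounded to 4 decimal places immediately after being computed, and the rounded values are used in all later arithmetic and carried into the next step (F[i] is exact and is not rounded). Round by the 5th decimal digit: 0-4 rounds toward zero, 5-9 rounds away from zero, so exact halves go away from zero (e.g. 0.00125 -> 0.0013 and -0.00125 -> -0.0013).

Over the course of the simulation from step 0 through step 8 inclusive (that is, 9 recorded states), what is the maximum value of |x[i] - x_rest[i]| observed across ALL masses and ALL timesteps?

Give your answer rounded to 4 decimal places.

Step 0: x=[5.0000 5.0000] v=[0.0000 -2.0000]
Step 1: x=[4.8000 4.7200] v=[-1.0000 -1.4000]
Step 2: x=[4.4048 4.5632] v=[-1.9760 -0.7840]
Step 3: x=[3.8397 4.5201] v=[-2.8253 -0.2157]
Step 4: x=[3.1483 4.5697] v=[-3.4572 0.2482]
Step 5: x=[2.3878 4.6825] v=[-3.8026 0.5639]
Step 6: x=[1.6236 4.8235] v=[-3.8212 0.7050]
Step 7: x=[0.9224 4.9565] v=[-3.5059 0.6650]
Step 8: x=[0.3457 5.0481] v=[-2.8836 0.4582]
Max displacement = 2.6543

Answer: 2.6543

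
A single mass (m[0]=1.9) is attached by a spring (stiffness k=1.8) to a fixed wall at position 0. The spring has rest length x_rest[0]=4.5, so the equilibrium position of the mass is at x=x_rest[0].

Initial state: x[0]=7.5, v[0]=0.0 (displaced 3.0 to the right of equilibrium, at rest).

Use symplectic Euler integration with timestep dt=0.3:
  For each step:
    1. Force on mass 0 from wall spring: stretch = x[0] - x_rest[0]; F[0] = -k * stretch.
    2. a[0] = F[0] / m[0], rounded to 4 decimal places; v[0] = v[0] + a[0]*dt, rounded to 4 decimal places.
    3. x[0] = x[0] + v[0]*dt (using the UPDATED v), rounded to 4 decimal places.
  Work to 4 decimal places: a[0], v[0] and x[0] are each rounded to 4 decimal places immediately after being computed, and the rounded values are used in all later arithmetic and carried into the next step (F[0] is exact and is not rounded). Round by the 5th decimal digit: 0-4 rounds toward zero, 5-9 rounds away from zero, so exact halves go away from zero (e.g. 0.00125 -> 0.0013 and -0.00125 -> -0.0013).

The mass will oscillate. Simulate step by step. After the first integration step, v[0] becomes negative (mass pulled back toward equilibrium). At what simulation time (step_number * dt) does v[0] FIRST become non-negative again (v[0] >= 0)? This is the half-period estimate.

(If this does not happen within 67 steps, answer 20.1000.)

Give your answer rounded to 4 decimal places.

Answer: 3.3000

Derivation:
Step 0: x=[7.5000] v=[0.0000]
Step 1: x=[7.2442] v=[-0.8526]
Step 2: x=[6.7545] v=[-1.6325]
Step 3: x=[6.0725] v=[-2.2732]
Step 4: x=[5.2565] v=[-2.7201]
Step 5: x=[4.3760] v=[-2.9351]
Step 6: x=[3.5060] v=[-2.8999]
Step 7: x=[2.7208] v=[-2.6174]
Step 8: x=[2.0873] v=[-2.1117]
Step 9: x=[1.6595] v=[-1.4260]
Step 10: x=[1.4739] v=[-0.6187]
Step 11: x=[1.5463] v=[0.2413]
First v>=0 after going negative at step 11, time=3.3000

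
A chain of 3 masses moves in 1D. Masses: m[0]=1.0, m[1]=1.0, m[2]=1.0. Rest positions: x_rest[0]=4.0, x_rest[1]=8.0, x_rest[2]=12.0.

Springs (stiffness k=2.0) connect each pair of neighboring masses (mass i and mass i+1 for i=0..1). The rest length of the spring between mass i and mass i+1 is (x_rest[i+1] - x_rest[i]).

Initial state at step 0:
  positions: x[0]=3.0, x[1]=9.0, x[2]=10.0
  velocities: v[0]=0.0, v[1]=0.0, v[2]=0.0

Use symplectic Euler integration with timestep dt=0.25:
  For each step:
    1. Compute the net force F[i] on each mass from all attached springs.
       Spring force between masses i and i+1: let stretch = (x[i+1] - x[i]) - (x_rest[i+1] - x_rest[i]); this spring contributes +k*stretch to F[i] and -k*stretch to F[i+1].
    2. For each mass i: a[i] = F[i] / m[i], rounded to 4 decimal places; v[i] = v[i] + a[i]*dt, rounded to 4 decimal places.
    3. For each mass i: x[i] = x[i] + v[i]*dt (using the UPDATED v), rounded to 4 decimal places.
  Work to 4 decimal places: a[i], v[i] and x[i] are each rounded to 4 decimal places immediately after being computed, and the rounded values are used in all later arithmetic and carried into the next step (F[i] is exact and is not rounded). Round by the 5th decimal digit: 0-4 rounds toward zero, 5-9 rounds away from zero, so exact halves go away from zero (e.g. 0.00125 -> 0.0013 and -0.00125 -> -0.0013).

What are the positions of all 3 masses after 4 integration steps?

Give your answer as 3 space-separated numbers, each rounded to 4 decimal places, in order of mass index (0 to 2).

Answer: 4.1438 5.6834 12.1729

Derivation:
Step 0: x=[3.0000 9.0000 10.0000] v=[0.0000 0.0000 0.0000]
Step 1: x=[3.2500 8.3750 10.3750] v=[1.0000 -2.5000 1.5000]
Step 2: x=[3.6406 7.3594 11.0000] v=[1.5625 -4.0625 2.5000]
Step 3: x=[3.9961 6.3340 11.6699] v=[1.4219 -4.1016 2.6797]
Step 4: x=[4.1438 5.6834 12.1729] v=[0.5909 -2.6026 2.0118]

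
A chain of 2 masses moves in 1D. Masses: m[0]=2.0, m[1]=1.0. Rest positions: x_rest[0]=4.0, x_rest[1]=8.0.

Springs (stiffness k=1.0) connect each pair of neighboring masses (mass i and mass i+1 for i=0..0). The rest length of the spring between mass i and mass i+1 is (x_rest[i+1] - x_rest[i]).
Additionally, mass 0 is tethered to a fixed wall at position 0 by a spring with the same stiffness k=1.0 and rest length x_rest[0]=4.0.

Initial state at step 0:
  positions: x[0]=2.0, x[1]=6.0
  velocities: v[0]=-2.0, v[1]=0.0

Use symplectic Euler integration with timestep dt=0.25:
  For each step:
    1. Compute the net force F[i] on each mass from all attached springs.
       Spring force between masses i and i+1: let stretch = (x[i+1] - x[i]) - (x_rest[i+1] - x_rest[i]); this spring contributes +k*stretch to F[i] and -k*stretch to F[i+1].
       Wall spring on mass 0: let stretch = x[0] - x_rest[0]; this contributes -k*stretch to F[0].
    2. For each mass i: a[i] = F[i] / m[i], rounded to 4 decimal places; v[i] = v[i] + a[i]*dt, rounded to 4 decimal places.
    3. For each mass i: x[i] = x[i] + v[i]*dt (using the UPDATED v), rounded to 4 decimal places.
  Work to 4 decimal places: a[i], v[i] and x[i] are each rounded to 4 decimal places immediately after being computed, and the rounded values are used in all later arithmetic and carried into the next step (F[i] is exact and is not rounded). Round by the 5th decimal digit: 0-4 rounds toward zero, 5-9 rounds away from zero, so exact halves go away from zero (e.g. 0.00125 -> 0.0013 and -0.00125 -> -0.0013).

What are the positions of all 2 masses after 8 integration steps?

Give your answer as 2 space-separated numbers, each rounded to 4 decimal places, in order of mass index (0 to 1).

Answer: 1.5618 4.8477

Derivation:
Step 0: x=[2.0000 6.0000] v=[-2.0000 0.0000]
Step 1: x=[1.5625 6.0000] v=[-1.7500 0.0000]
Step 2: x=[1.2149 5.9727] v=[-1.3906 -0.1094]
Step 3: x=[0.9780 5.8980] v=[-0.9477 -0.2989]
Step 4: x=[0.8643 5.7658] v=[-0.4550 -0.5289]
Step 5: x=[0.8767 5.5772] v=[0.0497 -0.7543]
Step 6: x=[1.0086 5.3449] v=[0.5277 -0.9294]
Step 7: x=[1.2445 5.0915] v=[0.9437 -1.0135]
Step 8: x=[1.5618 4.8477] v=[1.2690 -0.9753]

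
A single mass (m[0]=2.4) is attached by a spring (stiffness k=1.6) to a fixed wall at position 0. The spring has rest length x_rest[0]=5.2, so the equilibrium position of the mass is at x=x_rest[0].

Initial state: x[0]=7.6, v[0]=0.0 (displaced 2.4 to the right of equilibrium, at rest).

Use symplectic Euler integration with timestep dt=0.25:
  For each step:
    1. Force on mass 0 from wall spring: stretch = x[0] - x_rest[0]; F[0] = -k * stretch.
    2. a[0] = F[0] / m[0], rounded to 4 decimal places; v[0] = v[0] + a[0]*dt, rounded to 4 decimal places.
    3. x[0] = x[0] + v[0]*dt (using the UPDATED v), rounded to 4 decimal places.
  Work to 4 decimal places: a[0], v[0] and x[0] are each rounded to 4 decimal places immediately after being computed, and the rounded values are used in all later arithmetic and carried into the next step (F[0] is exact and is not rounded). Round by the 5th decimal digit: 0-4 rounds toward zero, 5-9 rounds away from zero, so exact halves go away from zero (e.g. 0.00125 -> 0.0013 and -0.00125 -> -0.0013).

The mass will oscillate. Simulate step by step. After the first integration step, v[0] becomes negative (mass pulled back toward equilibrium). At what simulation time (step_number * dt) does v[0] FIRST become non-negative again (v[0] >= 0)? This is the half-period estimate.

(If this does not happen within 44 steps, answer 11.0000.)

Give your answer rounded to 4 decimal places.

Answer: 4.0000

Derivation:
Step 0: x=[7.6000] v=[0.0000]
Step 1: x=[7.5000] v=[-0.4000]
Step 2: x=[7.3042] v=[-0.7833]
Step 3: x=[7.0207] v=[-1.1340]
Step 4: x=[6.6613] v=[-1.4375]
Step 5: x=[6.2410] v=[-1.6811]
Step 6: x=[5.7774] v=[-1.8546]
Step 7: x=[5.2897] v=[-1.9508]
Step 8: x=[4.7983] v=[-1.9658]
Step 9: x=[4.3236] v=[-1.8989]
Step 10: x=[3.8854] v=[-1.7528]
Step 11: x=[3.5020] v=[-1.5337]
Step 12: x=[3.1893] v=[-1.2507]
Step 13: x=[2.9604] v=[-0.9156]
Step 14: x=[2.8248] v=[-0.5423]
Step 15: x=[2.7882] v=[-0.1464]
Step 16: x=[2.8521] v=[0.2556]
First v>=0 after going negative at step 16, time=4.0000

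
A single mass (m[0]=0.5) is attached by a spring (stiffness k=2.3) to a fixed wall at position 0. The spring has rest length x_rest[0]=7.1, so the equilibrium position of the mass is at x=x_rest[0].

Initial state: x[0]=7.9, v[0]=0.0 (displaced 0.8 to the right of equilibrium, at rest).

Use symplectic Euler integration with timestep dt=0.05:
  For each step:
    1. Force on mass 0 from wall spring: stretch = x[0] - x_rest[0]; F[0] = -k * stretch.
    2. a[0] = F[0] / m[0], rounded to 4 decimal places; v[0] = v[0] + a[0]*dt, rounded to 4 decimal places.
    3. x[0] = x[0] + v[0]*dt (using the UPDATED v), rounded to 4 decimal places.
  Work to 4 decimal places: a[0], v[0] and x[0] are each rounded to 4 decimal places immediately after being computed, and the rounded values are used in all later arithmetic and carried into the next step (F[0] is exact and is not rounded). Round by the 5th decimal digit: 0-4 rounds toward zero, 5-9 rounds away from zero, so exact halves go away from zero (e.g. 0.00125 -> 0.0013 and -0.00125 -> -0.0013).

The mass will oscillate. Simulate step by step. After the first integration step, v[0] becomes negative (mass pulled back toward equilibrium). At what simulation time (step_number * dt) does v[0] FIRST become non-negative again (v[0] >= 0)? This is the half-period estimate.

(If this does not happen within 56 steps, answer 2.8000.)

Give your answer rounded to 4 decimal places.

Answer: 1.5000

Derivation:
Step 0: x=[7.9000] v=[0.0000]
Step 1: x=[7.8908] v=[-0.1840]
Step 2: x=[7.8725] v=[-0.3659]
Step 3: x=[7.8453] v=[-0.5436]
Step 4: x=[7.8096] v=[-0.7150]
Step 5: x=[7.7657] v=[-0.8782]
Step 6: x=[7.7141] v=[-1.0313]
Step 7: x=[7.6555] v=[-1.1725]
Step 8: x=[7.5905] v=[-1.3003]
Step 9: x=[7.5198] v=[-1.4131]
Step 10: x=[7.4443] v=[-1.5097]
Step 11: x=[7.3649] v=[-1.5889]
Step 12: x=[7.2824] v=[-1.6498]
Step 13: x=[7.1978] v=[-1.6918]
Step 14: x=[7.1121] v=[-1.7143]
Step 15: x=[7.0262] v=[-1.7171]
Step 16: x=[6.9412] v=[-1.7001]
Step 17: x=[6.8580] v=[-1.6636]
Step 18: x=[6.7776] v=[-1.6079]
Step 19: x=[6.7009] v=[-1.5338]
Step 20: x=[6.6288] v=[-1.4420]
Step 21: x=[6.5621] v=[-1.3336]
Step 22: x=[6.5016] v=[-1.2099]
Step 23: x=[6.4480] v=[-1.0723]
Step 24: x=[6.4019] v=[-0.9223]
Step 25: x=[6.3638] v=[-0.7617]
Step 26: x=[6.3342] v=[-0.5924]
Step 27: x=[6.3134] v=[-0.4163]
Step 28: x=[6.3016] v=[-0.2354]
Step 29: x=[6.2990] v=[-0.0518]
Step 30: x=[6.3056] v=[0.1324]
First v>=0 after going negative at step 30, time=1.5000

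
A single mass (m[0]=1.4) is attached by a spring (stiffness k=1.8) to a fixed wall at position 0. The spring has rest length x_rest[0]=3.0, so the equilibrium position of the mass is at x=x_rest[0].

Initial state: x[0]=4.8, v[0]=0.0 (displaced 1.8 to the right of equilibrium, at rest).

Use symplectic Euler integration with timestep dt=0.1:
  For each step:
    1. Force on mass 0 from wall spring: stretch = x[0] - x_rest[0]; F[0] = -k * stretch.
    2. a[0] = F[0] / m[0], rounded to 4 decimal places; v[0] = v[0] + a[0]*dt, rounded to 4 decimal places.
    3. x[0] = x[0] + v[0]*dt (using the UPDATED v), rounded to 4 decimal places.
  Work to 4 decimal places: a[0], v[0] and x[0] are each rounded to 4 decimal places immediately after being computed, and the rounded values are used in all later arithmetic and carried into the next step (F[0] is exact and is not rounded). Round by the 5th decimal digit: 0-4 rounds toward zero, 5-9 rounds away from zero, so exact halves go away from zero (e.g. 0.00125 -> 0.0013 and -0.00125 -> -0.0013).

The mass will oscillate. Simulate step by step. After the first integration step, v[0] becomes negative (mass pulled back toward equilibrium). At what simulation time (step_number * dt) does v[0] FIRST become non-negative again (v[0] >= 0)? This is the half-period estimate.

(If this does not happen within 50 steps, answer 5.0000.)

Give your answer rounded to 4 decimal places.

Answer: 2.8000

Derivation:
Step 0: x=[4.8000] v=[0.0000]
Step 1: x=[4.7769] v=[-0.2314]
Step 2: x=[4.7309] v=[-0.4599]
Step 3: x=[4.6627] v=[-0.6824]
Step 4: x=[4.5731] v=[-0.8962]
Step 5: x=[4.4633] v=[-1.0985]
Step 6: x=[4.3346] v=[-1.2866]
Step 7: x=[4.1888] v=[-1.4582]
Step 8: x=[4.0277] v=[-1.6111]
Step 9: x=[3.8534] v=[-1.7432]
Step 10: x=[3.6681] v=[-1.8529]
Step 11: x=[3.4742] v=[-1.9388]
Step 12: x=[3.2742] v=[-1.9998]
Step 13: x=[3.0707] v=[-2.0351]
Step 14: x=[2.8663] v=[-2.0442]
Step 15: x=[2.6636] v=[-2.0270]
Step 16: x=[2.4652] v=[-1.9838]
Step 17: x=[2.2737] v=[-1.9150]
Step 18: x=[2.0915] v=[-1.8216]
Step 19: x=[1.9210] v=[-1.7048]
Step 20: x=[1.7644] v=[-1.5661]
Step 21: x=[1.6237] v=[-1.4072]
Step 22: x=[1.5007] v=[-1.2303]
Step 23: x=[1.3970] v=[-1.0375]
Step 24: x=[1.3139] v=[-0.8314]
Step 25: x=[1.2524] v=[-0.6146]
Step 26: x=[1.2134] v=[-0.3899]
Step 27: x=[1.1974] v=[-0.1602]
Step 28: x=[1.2046] v=[0.0716]
First v>=0 after going negative at step 28, time=2.8000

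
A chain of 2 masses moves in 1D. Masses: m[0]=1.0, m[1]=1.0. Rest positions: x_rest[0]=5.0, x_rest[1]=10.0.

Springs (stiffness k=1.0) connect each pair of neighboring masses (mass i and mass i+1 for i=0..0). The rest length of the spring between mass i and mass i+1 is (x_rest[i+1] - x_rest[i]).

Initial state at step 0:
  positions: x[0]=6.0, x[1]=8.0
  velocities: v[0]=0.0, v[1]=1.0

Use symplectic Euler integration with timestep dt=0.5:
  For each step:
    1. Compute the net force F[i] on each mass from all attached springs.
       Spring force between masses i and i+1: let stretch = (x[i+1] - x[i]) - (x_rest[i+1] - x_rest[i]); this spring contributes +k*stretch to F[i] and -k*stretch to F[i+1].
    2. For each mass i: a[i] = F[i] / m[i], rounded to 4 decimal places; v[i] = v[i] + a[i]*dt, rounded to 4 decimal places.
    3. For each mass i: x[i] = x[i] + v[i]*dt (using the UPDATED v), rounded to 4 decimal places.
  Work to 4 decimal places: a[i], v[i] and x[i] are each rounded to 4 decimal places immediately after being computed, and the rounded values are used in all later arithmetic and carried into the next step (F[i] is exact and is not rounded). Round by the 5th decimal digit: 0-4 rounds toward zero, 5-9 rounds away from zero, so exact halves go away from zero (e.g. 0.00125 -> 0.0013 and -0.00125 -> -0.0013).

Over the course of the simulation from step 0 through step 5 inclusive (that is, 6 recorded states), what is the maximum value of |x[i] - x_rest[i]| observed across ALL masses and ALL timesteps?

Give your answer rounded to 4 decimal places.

Answer: 2.1875

Derivation:
Step 0: x=[6.0000 8.0000] v=[0.0000 1.0000]
Step 1: x=[5.2500 9.2500] v=[-1.5000 2.5000]
Step 2: x=[4.2500 10.7500] v=[-2.0000 3.0000]
Step 3: x=[3.6250 11.8750] v=[-1.2500 2.2500]
Step 4: x=[3.8125 12.1875] v=[0.3750 0.6250]
Step 5: x=[4.8438 11.6563] v=[2.0625 -1.0625]
Max displacement = 2.1875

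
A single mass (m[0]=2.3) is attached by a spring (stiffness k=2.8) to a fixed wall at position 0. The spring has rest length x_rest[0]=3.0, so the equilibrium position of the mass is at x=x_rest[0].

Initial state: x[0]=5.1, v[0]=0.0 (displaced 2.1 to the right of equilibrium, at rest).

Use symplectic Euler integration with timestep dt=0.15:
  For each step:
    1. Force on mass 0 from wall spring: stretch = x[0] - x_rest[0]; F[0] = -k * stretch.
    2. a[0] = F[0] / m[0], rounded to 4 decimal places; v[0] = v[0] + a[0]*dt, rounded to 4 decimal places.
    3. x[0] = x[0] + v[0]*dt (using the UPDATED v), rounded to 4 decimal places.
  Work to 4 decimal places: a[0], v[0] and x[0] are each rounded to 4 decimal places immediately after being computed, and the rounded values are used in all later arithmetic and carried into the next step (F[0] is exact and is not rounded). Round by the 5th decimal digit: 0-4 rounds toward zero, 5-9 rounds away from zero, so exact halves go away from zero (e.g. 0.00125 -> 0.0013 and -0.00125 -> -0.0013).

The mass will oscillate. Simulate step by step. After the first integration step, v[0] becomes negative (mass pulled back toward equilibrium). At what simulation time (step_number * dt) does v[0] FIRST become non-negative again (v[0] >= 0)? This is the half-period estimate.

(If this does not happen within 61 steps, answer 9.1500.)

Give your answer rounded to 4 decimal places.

Step 0: x=[5.1000] v=[0.0000]
Step 1: x=[5.0425] v=[-0.3835]
Step 2: x=[4.9290] v=[-0.7565]
Step 3: x=[4.7627] v=[-1.1087]
Step 4: x=[4.5481] v=[-1.4306]
Step 5: x=[4.2911] v=[-1.7133]
Step 6: x=[3.9987] v=[-1.9491]
Step 7: x=[3.6790] v=[-2.1315]
Step 8: x=[3.3407] v=[-2.2555]
Step 9: x=[2.9930] v=[-2.3177]
Step 10: x=[2.6455] v=[-2.3164]
Step 11: x=[2.3077] v=[-2.2517]
Step 12: x=[1.9889] v=[-2.1253]
Step 13: x=[1.6978] v=[-1.9407]
Step 14: x=[1.4424] v=[-1.7029]
Step 15: x=[1.2296] v=[-1.4185]
Step 16: x=[1.0653] v=[-1.0952]
Step 17: x=[0.9540] v=[-0.7419]
Step 18: x=[0.8988] v=[-0.3683]
Step 19: x=[0.9011] v=[0.0154]
First v>=0 after going negative at step 19, time=2.8500

Answer: 2.8500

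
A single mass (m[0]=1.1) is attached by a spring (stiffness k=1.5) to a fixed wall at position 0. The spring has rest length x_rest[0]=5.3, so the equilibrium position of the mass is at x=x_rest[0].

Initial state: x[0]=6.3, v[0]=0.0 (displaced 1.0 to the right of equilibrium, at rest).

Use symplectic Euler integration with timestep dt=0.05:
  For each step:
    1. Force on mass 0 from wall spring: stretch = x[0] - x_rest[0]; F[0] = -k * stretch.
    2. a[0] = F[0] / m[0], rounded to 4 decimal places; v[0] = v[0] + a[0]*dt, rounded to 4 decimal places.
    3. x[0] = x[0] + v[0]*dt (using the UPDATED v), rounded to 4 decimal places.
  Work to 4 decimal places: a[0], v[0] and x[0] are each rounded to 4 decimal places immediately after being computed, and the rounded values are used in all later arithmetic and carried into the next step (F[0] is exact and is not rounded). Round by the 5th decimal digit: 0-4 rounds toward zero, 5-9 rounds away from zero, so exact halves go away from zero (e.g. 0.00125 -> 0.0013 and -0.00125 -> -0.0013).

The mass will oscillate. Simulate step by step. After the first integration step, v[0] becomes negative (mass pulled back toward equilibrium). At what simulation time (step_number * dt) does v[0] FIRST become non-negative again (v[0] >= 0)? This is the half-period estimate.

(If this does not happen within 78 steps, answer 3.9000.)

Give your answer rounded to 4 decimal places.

Answer: 2.7000

Derivation:
Step 0: x=[6.3000] v=[0.0000]
Step 1: x=[6.2966] v=[-0.0682]
Step 2: x=[6.2898] v=[-0.1362]
Step 3: x=[6.2796] v=[-0.2037]
Step 4: x=[6.2661] v=[-0.2705]
Step 5: x=[6.2493] v=[-0.3364]
Step 6: x=[6.2292] v=[-0.4011]
Step 7: x=[6.2060] v=[-0.4645]
Step 8: x=[6.1797] v=[-0.5263]
Step 9: x=[6.1504] v=[-0.5863]
Step 10: x=[6.1182] v=[-0.6443]
Step 11: x=[6.0832] v=[-0.7001]
Step 12: x=[6.0455] v=[-0.7535]
Step 13: x=[6.0053] v=[-0.8043]
Step 14: x=[5.9627] v=[-0.8524]
Step 15: x=[5.9178] v=[-0.8976]
Step 16: x=[5.8708] v=[-0.9397]
Step 17: x=[5.8219] v=[-0.9786]
Step 18: x=[5.7712] v=[-1.0142]
Step 19: x=[5.7189] v=[-1.0463]
Step 20: x=[5.6652] v=[-1.0749]
Step 21: x=[5.6102] v=[-1.0998]
Step 22: x=[5.5542] v=[-1.1210]
Step 23: x=[5.4973] v=[-1.1383]
Step 24: x=[5.4397] v=[-1.1518]
Step 25: x=[5.3816] v=[-1.1613]
Step 26: x=[5.3233] v=[-1.1669]
Step 27: x=[5.2649] v=[-1.1685]
Step 28: x=[5.2066] v=[-1.1661]
Step 29: x=[5.1486] v=[-1.1597]
Step 30: x=[5.0911] v=[-1.1494]
Step 31: x=[5.0343] v=[-1.1352]
Step 32: x=[4.9784] v=[-1.1171]
Step 33: x=[4.9236] v=[-1.0952]
Step 34: x=[4.8701] v=[-1.0695]
Step 35: x=[4.8181] v=[-1.0402]
Step 36: x=[4.7677] v=[-1.0073]
Step 37: x=[4.7192] v=[-0.9710]
Step 38: x=[4.6726] v=[-0.9314]
Step 39: x=[4.6282] v=[-0.8886]
Step 40: x=[4.5861] v=[-0.8428]
Step 41: x=[4.5464] v=[-0.7941]
Step 42: x=[4.5093] v=[-0.7427]
Step 43: x=[4.4749] v=[-0.6888]
Step 44: x=[4.4433] v=[-0.6325]
Step 45: x=[4.4146] v=[-0.5741]
Step 46: x=[4.3889] v=[-0.5137]
Step 47: x=[4.3663] v=[-0.4516]
Step 48: x=[4.3469] v=[-0.3879]
Step 49: x=[4.3308] v=[-0.3229]
Step 50: x=[4.3180] v=[-0.2568]
Step 51: x=[4.3085] v=[-0.1898]
Step 52: x=[4.3024] v=[-0.1222]
Step 53: x=[4.2997] v=[-0.0542]
Step 54: x=[4.3004] v=[0.0140]
First v>=0 after going negative at step 54, time=2.7000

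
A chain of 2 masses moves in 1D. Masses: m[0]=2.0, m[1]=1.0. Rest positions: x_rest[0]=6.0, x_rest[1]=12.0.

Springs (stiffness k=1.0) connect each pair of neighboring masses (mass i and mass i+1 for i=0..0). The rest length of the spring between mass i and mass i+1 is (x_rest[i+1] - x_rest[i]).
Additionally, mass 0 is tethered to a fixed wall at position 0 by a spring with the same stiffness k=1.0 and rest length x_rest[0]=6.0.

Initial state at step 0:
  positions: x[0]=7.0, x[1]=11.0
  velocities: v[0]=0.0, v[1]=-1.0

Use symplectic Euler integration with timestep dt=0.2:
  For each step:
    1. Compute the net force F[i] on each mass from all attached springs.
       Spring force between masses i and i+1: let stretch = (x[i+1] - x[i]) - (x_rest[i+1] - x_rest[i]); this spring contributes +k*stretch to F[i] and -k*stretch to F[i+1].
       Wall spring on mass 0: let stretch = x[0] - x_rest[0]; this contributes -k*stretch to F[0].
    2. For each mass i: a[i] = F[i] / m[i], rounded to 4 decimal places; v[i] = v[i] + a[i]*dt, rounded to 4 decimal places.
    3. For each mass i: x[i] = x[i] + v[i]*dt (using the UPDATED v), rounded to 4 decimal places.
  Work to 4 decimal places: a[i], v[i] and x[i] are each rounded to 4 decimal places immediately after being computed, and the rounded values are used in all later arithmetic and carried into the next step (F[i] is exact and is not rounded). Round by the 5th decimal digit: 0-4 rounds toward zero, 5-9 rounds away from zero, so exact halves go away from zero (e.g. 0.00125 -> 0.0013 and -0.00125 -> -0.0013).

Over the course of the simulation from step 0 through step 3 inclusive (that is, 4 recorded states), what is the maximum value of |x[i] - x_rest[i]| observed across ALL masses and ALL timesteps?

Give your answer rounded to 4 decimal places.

Answer: 1.1576

Derivation:
Step 0: x=[7.0000 11.0000] v=[0.0000 -1.0000]
Step 1: x=[6.9400 10.8800] v=[-0.3000 -0.6000]
Step 2: x=[6.8200 10.8424] v=[-0.6000 -0.1880]
Step 3: x=[6.6440 10.8839] v=[-0.8798 0.2075]
Max displacement = 1.1576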